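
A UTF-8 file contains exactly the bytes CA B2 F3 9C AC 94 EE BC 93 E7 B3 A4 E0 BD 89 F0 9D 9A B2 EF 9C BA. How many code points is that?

Byte at offset 0: 0xCA = 11001010 → 2-byte char (#1). Advance 2.
Byte at offset 2: 0xF3 = 11110011 → 4-byte char (#2). Advance 4.
Byte at offset 6: 0xEE = 11101110 → 3-byte char (#3). Advance 3.
Byte at offset 9: 0xE7 = 11100111 → 3-byte char (#4). Advance 3.
Byte at offset 12: 0xE0 = 11100000 → 3-byte char (#5). Advance 3.
Byte at offset 15: 0xF0 = 11110000 → 4-byte char (#6). Advance 4.
Byte at offset 19: 0xEF = 11101111 → 3-byte char (#7). Advance 3.
Reached end at offset 22 after 7 code points.

7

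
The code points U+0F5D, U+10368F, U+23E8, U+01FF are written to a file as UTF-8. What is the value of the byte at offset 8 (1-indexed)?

1-indexed offset 8 is 0-indexed offset 7.
U+0F5D → 3-byte form E0 BD 9D at offsets 0–2.
U+10368F → 4-byte form F4 83 9A 8F at offsets 3–6.
U+23E8 → 3-byte form E2 8F A8 at offsets 7–9.
Offset 7 falls in char 3's range; it's byte 1 of E2 8F A8 = 0xE2.

0xE2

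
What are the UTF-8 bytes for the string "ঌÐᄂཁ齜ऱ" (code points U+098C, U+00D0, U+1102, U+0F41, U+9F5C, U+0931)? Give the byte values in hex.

U+098C: 3-byte form → E0 A6 8C.
U+00D0: 2-byte form → C3 90.
U+1102: 3-byte form → E1 84 82.
U+0F41: 3-byte form → E0 BD 81.
U+9F5C: 3-byte form → E9 BD 9C.
U+0931: 3-byte form → E0 A4 B1.
Concatenated (17 bytes): E0 A6 8C C3 90 E1 84 82 E0 BD 81 E9 BD 9C E0 A4 B1.

E0 A6 8C C3 90 E1 84 82 E0 BD 81 E9 BD 9C E0 A4 B1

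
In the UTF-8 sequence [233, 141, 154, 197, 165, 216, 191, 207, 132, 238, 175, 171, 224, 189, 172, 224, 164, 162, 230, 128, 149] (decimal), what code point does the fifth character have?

Offset 0: leading byte 0xE9 = 11101001 → 3-byte char #1 = E9 8D 9A.
Offset 3: leading byte 0xC5 = 11000101 → 2-byte char #2 = C5 A5.
Offset 5: leading byte 0xD8 = 11011000 → 2-byte char #3 = D8 BF.
Offset 7: leading byte 0xCF = 11001111 → 2-byte char #4 = CF 84.
Offset 9: leading byte 0xEE = 11101110 → 3-byte char #5 = EE AF AB.
Leading byte 0xEE = 11101110 matches 1110xxxx → 3-byte sequence.
Byte 1: 0xEE = 11101110, payload 1110 (4 bits).
Byte 2: 0xAF = 10101111 (10xxxxxx ✓), payload 101111.
Byte 3: 0xAB = 10101011 (10xxxxxx ✓), payload 101011.
Concatenate: 1110101111101011 = 0xEBEB (16 bits → U+EBEB).

U+EBEB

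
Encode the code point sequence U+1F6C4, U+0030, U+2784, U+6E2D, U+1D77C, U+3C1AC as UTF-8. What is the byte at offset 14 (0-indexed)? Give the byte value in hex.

0xBC

U+1F6C4 → 4-byte form F0 9F 9B 84 at offsets 0–3.
U+0030 → 1-byte form 30 at offsets 4–4.
U+2784 → 3-byte form E2 9E 84 at offsets 5–7.
U+6E2D → 3-byte form E6 B8 AD at offsets 8–10.
U+1D77C → 4-byte form F0 9D 9D BC at offsets 11–14.
Offset 14 falls in char 5's range; it's byte 4 of F0 9D 9D BC = 0xBC.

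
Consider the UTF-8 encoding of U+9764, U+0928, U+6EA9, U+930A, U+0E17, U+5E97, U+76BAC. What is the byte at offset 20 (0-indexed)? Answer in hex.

U+9764 → 3-byte form E9 9D A4 at offsets 0–2.
U+0928 → 3-byte form E0 A4 A8 at offsets 3–5.
U+6EA9 → 3-byte form E6 BA A9 at offsets 6–8.
U+930A → 3-byte form E9 8C 8A at offsets 9–11.
U+0E17 → 3-byte form E0 B8 97 at offsets 12–14.
U+5E97 → 3-byte form E5 BA 97 at offsets 15–17.
U+76BAC → 4-byte form F1 B6 AE AC at offsets 18–21.
Offset 20 falls in char 7's range; it's byte 3 of F1 B6 AE AC = 0xAE.

0xAE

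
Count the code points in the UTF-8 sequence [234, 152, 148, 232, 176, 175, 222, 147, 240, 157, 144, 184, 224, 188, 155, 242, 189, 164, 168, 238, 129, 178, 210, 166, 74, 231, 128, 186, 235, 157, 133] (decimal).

11

Byte at offset 0: 0xEA = 11101010 → 3-byte char (#1). Advance 3.
Byte at offset 3: 0xE8 = 11101000 → 3-byte char (#2). Advance 3.
Byte at offset 6: 0xDE = 11011110 → 2-byte char (#3). Advance 2.
Byte at offset 8: 0xF0 = 11110000 → 4-byte char (#4). Advance 4.
Byte at offset 12: 0xE0 = 11100000 → 3-byte char (#5). Advance 3.
Byte at offset 15: 0xF2 = 11110010 → 4-byte char (#6). Advance 4.
Byte at offset 19: 0xEE = 11101110 → 3-byte char (#7). Advance 3.
Byte at offset 22: 0xD2 = 11010010 → 2-byte char (#8). Advance 2.
Byte at offset 24: 0x4A = 01001010 → 1-byte char (#9). Advance 1.
Byte at offset 25: 0xE7 = 11100111 → 3-byte char (#10). Advance 3.
Byte at offset 28: 0xEB = 11101011 → 3-byte char (#11). Advance 3.
Reached end at offset 31 after 11 code points.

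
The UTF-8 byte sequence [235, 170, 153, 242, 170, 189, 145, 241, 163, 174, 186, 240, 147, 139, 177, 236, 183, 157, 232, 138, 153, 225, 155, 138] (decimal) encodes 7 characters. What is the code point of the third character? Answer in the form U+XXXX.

Offset 0: leading byte 0xEB = 11101011 → 3-byte char #1 = EB AA 99.
Offset 3: leading byte 0xF2 = 11110010 → 4-byte char #2 = F2 AA BD 91.
Offset 7: leading byte 0xF1 = 11110001 → 4-byte char #3 = F1 A3 AE BA.
Leading byte 0xF1 = 11110001 matches 11110xxx → 4-byte sequence.
Byte 1: 0xF1 = 11110001, payload 001 (3 bits).
Byte 2: 0xA3 = 10100011 (10xxxxxx ✓), payload 100011.
Byte 3: 0xAE = 10101110 (10xxxxxx ✓), payload 101110.
Byte 4: 0xBA = 10111010 (10xxxxxx ✓), payload 111010.
Concatenate: 001100011101110111010 = 0x63BBA (21 bits → U+63BBA).

U+63BBA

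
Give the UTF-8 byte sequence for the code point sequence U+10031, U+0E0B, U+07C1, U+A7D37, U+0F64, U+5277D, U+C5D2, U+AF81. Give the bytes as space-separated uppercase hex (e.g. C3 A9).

U+10031: 4-byte form → F0 90 80 B1.
U+0E0B: 3-byte form → E0 B8 8B.
U+07C1: 2-byte form → DF 81.
U+A7D37: 4-byte form → F2 A7 B4 B7.
U+0F64: 3-byte form → E0 BD A4.
U+5277D: 4-byte form → F1 92 9D BD.
U+C5D2: 3-byte form → EC 97 92.
U+AF81: 3-byte form → EA BE 81.
Concatenated (26 bytes): F0 90 80 B1 E0 B8 8B DF 81 F2 A7 B4 B7 E0 BD A4 F1 92 9D BD EC 97 92 EA BE 81.

F0 90 80 B1 E0 B8 8B DF 81 F2 A7 B4 B7 E0 BD A4 F1 92 9D BD EC 97 92 EA BE 81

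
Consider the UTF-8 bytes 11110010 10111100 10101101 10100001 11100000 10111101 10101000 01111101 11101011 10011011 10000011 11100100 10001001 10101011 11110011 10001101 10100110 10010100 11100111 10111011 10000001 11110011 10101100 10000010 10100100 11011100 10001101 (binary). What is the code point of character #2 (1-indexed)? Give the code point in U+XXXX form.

Offset 0: leading byte 0xF2 = 11110010 → 4-byte char #1 = F2 BC AD A1.
Offset 4: leading byte 0xE0 = 11100000 → 3-byte char #2 = E0 BD A8.
Leading byte 0xE0 = 11100000 matches 1110xxxx → 3-byte sequence.
Byte 1: 0xE0 = 11100000, payload 0000 (4 bits).
Byte 2: 0xBD = 10111101 (10xxxxxx ✓), payload 111101.
Byte 3: 0xA8 = 10101000 (10xxxxxx ✓), payload 101000.
Concatenate: 0000111101101000 = 0xF68 (16 bits → U+0F68).

U+0F68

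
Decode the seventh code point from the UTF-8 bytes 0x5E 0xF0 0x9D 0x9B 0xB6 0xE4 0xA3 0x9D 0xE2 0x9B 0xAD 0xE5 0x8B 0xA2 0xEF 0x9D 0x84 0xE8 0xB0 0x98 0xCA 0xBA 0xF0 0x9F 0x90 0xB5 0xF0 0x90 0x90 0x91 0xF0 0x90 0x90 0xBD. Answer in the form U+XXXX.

U+8C18

Offset 0: leading byte 0x5E = 01011110 → 1-byte char #1 = 5E.
Offset 1: leading byte 0xF0 = 11110000 → 4-byte char #2 = F0 9D 9B B6.
Offset 5: leading byte 0xE4 = 11100100 → 3-byte char #3 = E4 A3 9D.
Offset 8: leading byte 0xE2 = 11100010 → 3-byte char #4 = E2 9B AD.
Offset 11: leading byte 0xE5 = 11100101 → 3-byte char #5 = E5 8B A2.
Offset 14: leading byte 0xEF = 11101111 → 3-byte char #6 = EF 9D 84.
Offset 17: leading byte 0xE8 = 11101000 → 3-byte char #7 = E8 B0 98.
Leading byte 0xE8 = 11101000 matches 1110xxxx → 3-byte sequence.
Byte 1: 0xE8 = 11101000, payload 1000 (4 bits).
Byte 2: 0xB0 = 10110000 (10xxxxxx ✓), payload 110000.
Byte 3: 0x98 = 10011000 (10xxxxxx ✓), payload 011000.
Concatenate: 1000110000011000 = 0x8C18 (16 bits → U+8C18).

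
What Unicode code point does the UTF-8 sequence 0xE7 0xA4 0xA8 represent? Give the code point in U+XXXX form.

U+7928

Leading byte 0xE7 = 11100111 matches 1110xxxx → 3-byte sequence.
Byte 1: 0xE7 = 11100111, payload 0111 (4 bits).
Byte 2: 0xA4 = 10100100 (10xxxxxx ✓), payload 100100.
Byte 3: 0xA8 = 10101000 (10xxxxxx ✓), payload 101000.
Concatenate: 0111100100101000 = 0x7928 (16 bits → U+7928).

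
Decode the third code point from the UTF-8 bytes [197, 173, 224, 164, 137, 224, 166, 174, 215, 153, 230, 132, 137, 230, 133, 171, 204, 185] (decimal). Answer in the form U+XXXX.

Offset 0: leading byte 0xC5 = 11000101 → 2-byte char #1 = C5 AD.
Offset 2: leading byte 0xE0 = 11100000 → 3-byte char #2 = E0 A4 89.
Offset 5: leading byte 0xE0 = 11100000 → 3-byte char #3 = E0 A6 AE.
Leading byte 0xE0 = 11100000 matches 1110xxxx → 3-byte sequence.
Byte 1: 0xE0 = 11100000, payload 0000 (4 bits).
Byte 2: 0xA6 = 10100110 (10xxxxxx ✓), payload 100110.
Byte 3: 0xAE = 10101110 (10xxxxxx ✓), payload 101110.
Concatenate: 0000100110101110 = 0x9AE (16 bits → U+09AE).

U+09AE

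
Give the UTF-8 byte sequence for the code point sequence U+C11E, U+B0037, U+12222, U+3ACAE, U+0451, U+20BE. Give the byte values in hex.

EC 84 9E F2 B0 80 B7 F0 92 88 A2 F0 BA B2 AE D1 91 E2 82 BE

U+C11E: 3-byte form → EC 84 9E.
U+B0037: 4-byte form → F2 B0 80 B7.
U+12222: 4-byte form → F0 92 88 A2.
U+3ACAE: 4-byte form → F0 BA B2 AE.
U+0451: 2-byte form → D1 91.
U+20BE: 3-byte form → E2 82 BE.
Concatenated (20 bytes): EC 84 9E F2 B0 80 B7 F0 92 88 A2 F0 BA B2 AE D1 91 E2 82 BE.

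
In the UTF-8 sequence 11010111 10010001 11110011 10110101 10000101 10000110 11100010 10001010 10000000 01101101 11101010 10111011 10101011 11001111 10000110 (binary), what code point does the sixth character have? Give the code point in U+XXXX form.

U+03C6

Offset 0: leading byte 0xD7 = 11010111 → 2-byte char #1 = D7 91.
Offset 2: leading byte 0xF3 = 11110011 → 4-byte char #2 = F3 B5 85 86.
Offset 6: leading byte 0xE2 = 11100010 → 3-byte char #3 = E2 8A 80.
Offset 9: leading byte 0x6D = 01101101 → 1-byte char #4 = 6D.
Offset 10: leading byte 0xEA = 11101010 → 3-byte char #5 = EA BB AB.
Offset 13: leading byte 0xCF = 11001111 → 2-byte char #6 = CF 86.
Leading byte 0xCF = 11001111 matches 110xxxxx → 2-byte sequence.
Byte 1: 0xCF = 11001111, payload 01111 (5 bits).
Byte 2: 0x86 = 10000110 (10xxxxxx ✓), payload 000110.
Concatenate: 01111000110 = 0x3C6 (11 bits → U+03C6).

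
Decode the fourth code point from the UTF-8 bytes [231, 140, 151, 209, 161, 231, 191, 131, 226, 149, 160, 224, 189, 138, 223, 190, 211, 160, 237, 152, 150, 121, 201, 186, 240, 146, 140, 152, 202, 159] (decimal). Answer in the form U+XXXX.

U+2560

Offset 0: leading byte 0xE7 = 11100111 → 3-byte char #1 = E7 8C 97.
Offset 3: leading byte 0xD1 = 11010001 → 2-byte char #2 = D1 A1.
Offset 5: leading byte 0xE7 = 11100111 → 3-byte char #3 = E7 BF 83.
Offset 8: leading byte 0xE2 = 11100010 → 3-byte char #4 = E2 95 A0.
Leading byte 0xE2 = 11100010 matches 1110xxxx → 3-byte sequence.
Byte 1: 0xE2 = 11100010, payload 0010 (4 bits).
Byte 2: 0x95 = 10010101 (10xxxxxx ✓), payload 010101.
Byte 3: 0xA0 = 10100000 (10xxxxxx ✓), payload 100000.
Concatenate: 0010010101100000 = 0x2560 (16 bits → U+2560).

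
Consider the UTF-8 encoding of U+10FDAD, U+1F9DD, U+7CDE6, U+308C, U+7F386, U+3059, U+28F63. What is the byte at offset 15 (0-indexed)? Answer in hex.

U+10FDAD → 4-byte form F4 8F B6 AD at offsets 0–3.
U+1F9DD → 4-byte form F0 9F A7 9D at offsets 4–7.
U+7CDE6 → 4-byte form F1 BC B7 A6 at offsets 8–11.
U+308C → 3-byte form E3 82 8C at offsets 12–14.
U+7F386 → 4-byte form F1 BF 8E 86 at offsets 15–18.
Offset 15 falls in char 5's range; it's byte 1 of F1 BF 8E 86 = 0xF1.

0xF1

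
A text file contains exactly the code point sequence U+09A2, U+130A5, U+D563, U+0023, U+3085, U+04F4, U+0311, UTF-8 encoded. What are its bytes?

U+09A2: 3-byte form → E0 A6 A2.
U+130A5: 4-byte form → F0 93 82 A5.
U+D563: 3-byte form → ED 95 A3.
U+0023: 1-byte form → 23.
U+3085: 3-byte form → E3 82 85.
U+04F4: 2-byte form → D3 B4.
U+0311: 2-byte form → CC 91.
Concatenated (18 bytes): E0 A6 A2 F0 93 82 A5 ED 95 A3 23 E3 82 85 D3 B4 CC 91.

E0 A6 A2 F0 93 82 A5 ED 95 A3 23 E3 82 85 D3 B4 CC 91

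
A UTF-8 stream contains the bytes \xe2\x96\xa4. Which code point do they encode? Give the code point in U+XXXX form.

U+25A4

Leading byte 0xE2 = 11100010 matches 1110xxxx → 3-byte sequence.
Byte 1: 0xE2 = 11100010, payload 0010 (4 bits).
Byte 2: 0x96 = 10010110 (10xxxxxx ✓), payload 010110.
Byte 3: 0xA4 = 10100100 (10xxxxxx ✓), payload 100100.
Concatenate: 0010010110100100 = 0x25A4 (16 bits → U+25A4).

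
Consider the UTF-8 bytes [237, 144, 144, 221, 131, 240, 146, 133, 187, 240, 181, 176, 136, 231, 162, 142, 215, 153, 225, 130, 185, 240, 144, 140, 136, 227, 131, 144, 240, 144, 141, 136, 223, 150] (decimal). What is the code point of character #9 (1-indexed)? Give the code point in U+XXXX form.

Offset 0: leading byte 0xED = 11101101 → 3-byte char #1 = ED 90 90.
Offset 3: leading byte 0xDD = 11011101 → 2-byte char #2 = DD 83.
Offset 5: leading byte 0xF0 = 11110000 → 4-byte char #3 = F0 92 85 BB.
Offset 9: leading byte 0xF0 = 11110000 → 4-byte char #4 = F0 B5 B0 88.
Offset 13: leading byte 0xE7 = 11100111 → 3-byte char #5 = E7 A2 8E.
Offset 16: leading byte 0xD7 = 11010111 → 2-byte char #6 = D7 99.
Offset 18: leading byte 0xE1 = 11100001 → 3-byte char #7 = E1 82 B9.
Offset 21: leading byte 0xF0 = 11110000 → 4-byte char #8 = F0 90 8C 88.
Offset 25: leading byte 0xE3 = 11100011 → 3-byte char #9 = E3 83 90.
Leading byte 0xE3 = 11100011 matches 1110xxxx → 3-byte sequence.
Byte 1: 0xE3 = 11100011, payload 0011 (4 bits).
Byte 2: 0x83 = 10000011 (10xxxxxx ✓), payload 000011.
Byte 3: 0x90 = 10010000 (10xxxxxx ✓), payload 010000.
Concatenate: 0011000011010000 = 0x30D0 (16 bits → U+30D0).

U+30D0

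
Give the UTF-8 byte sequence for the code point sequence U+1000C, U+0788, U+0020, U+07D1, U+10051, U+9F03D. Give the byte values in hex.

F0 90 80 8C DE 88 20 DF 91 F0 90 81 91 F2 9F 80 BD

U+1000C: 4-byte form → F0 90 80 8C.
U+0788: 2-byte form → DE 88.
U+0020: 1-byte form → 20.
U+07D1: 2-byte form → DF 91.
U+10051: 4-byte form → F0 90 81 91.
U+9F03D: 4-byte form → F2 9F 80 BD.
Concatenated (17 bytes): F0 90 80 8C DE 88 20 DF 91 F0 90 81 91 F2 9F 80 BD.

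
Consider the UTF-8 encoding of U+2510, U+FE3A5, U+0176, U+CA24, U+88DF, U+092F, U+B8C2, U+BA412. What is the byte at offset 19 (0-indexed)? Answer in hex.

0xA3

U+2510 → 3-byte form E2 94 90 at offsets 0–2.
U+FE3A5 → 4-byte form F3 BE 8E A5 at offsets 3–6.
U+0176 → 2-byte form C5 B6 at offsets 7–8.
U+CA24 → 3-byte form EC A8 A4 at offsets 9–11.
U+88DF → 3-byte form E8 A3 9F at offsets 12–14.
U+092F → 3-byte form E0 A4 AF at offsets 15–17.
U+B8C2 → 3-byte form EB A3 82 at offsets 18–20.
Offset 19 falls in char 7's range; it's byte 2 of EB A3 82 = 0xA3.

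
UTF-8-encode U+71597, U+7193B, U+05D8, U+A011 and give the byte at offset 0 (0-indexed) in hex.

U+71597 → 4-byte form F1 B1 96 97 at offsets 0–3.
Offset 0 falls in char 1's range; it's byte 1 of F1 B1 96 97 = 0xF1.

0xF1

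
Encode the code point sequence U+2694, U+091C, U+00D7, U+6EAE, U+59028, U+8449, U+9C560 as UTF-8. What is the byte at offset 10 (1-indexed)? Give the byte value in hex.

0xBA

1-indexed offset 10 is 0-indexed offset 9.
U+2694 → 3-byte form E2 9A 94 at offsets 0–2.
U+091C → 3-byte form E0 A4 9C at offsets 3–5.
U+00D7 → 2-byte form C3 97 at offsets 6–7.
U+6EAE → 3-byte form E6 BA AE at offsets 8–10.
Offset 9 falls in char 4's range; it's byte 2 of E6 BA AE = 0xBA.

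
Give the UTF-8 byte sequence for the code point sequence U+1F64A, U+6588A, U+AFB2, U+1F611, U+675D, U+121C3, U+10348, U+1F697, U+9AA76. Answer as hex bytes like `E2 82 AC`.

F0 9F 99 8A F1 A5 A2 8A EA BE B2 F0 9F 98 91 E6 9D 9D F0 92 87 83 F0 90 8D 88 F0 9F 9A 97 F2 9A A9 B6

U+1F64A: 4-byte form → F0 9F 99 8A.
U+6588A: 4-byte form → F1 A5 A2 8A.
U+AFB2: 3-byte form → EA BE B2.
U+1F611: 4-byte form → F0 9F 98 91.
U+675D: 3-byte form → E6 9D 9D.
U+121C3: 4-byte form → F0 92 87 83.
U+10348: 4-byte form → F0 90 8D 88.
U+1F697: 4-byte form → F0 9F 9A 97.
U+9AA76: 4-byte form → F2 9A A9 B6.
Concatenated (34 bytes): F0 9F 99 8A F1 A5 A2 8A EA BE B2 F0 9F 98 91 E6 9D 9D F0 92 87 83 F0 90 8D 88 F0 9F 9A 97 F2 9A A9 B6.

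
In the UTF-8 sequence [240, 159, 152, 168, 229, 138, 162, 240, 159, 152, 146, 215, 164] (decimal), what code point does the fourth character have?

U+05E4

Offset 0: leading byte 0xF0 = 11110000 → 4-byte char #1 = F0 9F 98 A8.
Offset 4: leading byte 0xE5 = 11100101 → 3-byte char #2 = E5 8A A2.
Offset 7: leading byte 0xF0 = 11110000 → 4-byte char #3 = F0 9F 98 92.
Offset 11: leading byte 0xD7 = 11010111 → 2-byte char #4 = D7 A4.
Leading byte 0xD7 = 11010111 matches 110xxxxx → 2-byte sequence.
Byte 1: 0xD7 = 11010111, payload 10111 (5 bits).
Byte 2: 0xA4 = 10100100 (10xxxxxx ✓), payload 100100.
Concatenate: 10111100100 = 0x5E4 (11 bits → U+05E4).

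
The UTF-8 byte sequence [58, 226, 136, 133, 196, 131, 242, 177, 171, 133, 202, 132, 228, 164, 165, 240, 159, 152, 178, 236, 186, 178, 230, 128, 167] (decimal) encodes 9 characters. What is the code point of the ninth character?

U+6027

Offset 0: leading byte 0x3A = 00111010 → 1-byte char #1 = 3A.
Offset 1: leading byte 0xE2 = 11100010 → 3-byte char #2 = E2 88 85.
Offset 4: leading byte 0xC4 = 11000100 → 2-byte char #3 = C4 83.
Offset 6: leading byte 0xF2 = 11110010 → 4-byte char #4 = F2 B1 AB 85.
Offset 10: leading byte 0xCA = 11001010 → 2-byte char #5 = CA 84.
Offset 12: leading byte 0xE4 = 11100100 → 3-byte char #6 = E4 A4 A5.
Offset 15: leading byte 0xF0 = 11110000 → 4-byte char #7 = F0 9F 98 B2.
Offset 19: leading byte 0xEC = 11101100 → 3-byte char #8 = EC BA B2.
Offset 22: leading byte 0xE6 = 11100110 → 3-byte char #9 = E6 80 A7.
Leading byte 0xE6 = 11100110 matches 1110xxxx → 3-byte sequence.
Byte 1: 0xE6 = 11100110, payload 0110 (4 bits).
Byte 2: 0x80 = 10000000 (10xxxxxx ✓), payload 000000.
Byte 3: 0xA7 = 10100111 (10xxxxxx ✓), payload 100111.
Concatenate: 0110000000100111 = 0x6027 (16 bits → U+6027).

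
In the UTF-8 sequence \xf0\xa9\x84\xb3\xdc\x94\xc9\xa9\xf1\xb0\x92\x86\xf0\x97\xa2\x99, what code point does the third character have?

Offset 0: leading byte 0xF0 = 11110000 → 4-byte char #1 = F0 A9 84 B3.
Offset 4: leading byte 0xDC = 11011100 → 2-byte char #2 = DC 94.
Offset 6: leading byte 0xC9 = 11001001 → 2-byte char #3 = C9 A9.
Leading byte 0xC9 = 11001001 matches 110xxxxx → 2-byte sequence.
Byte 1: 0xC9 = 11001001, payload 01001 (5 bits).
Byte 2: 0xA9 = 10101001 (10xxxxxx ✓), payload 101001.
Concatenate: 01001101001 = 0x269 (11 bits → U+0269).

U+0269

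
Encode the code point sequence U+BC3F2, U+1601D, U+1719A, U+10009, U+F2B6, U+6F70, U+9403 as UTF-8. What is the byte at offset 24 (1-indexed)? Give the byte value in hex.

0x90

1-indexed offset 24 is 0-indexed offset 23.
U+BC3F2 → 4-byte form F2 BC 8F B2 at offsets 0–3.
U+1601D → 4-byte form F0 96 80 9D at offsets 4–7.
U+1719A → 4-byte form F0 97 86 9A at offsets 8–11.
U+10009 → 4-byte form F0 90 80 89 at offsets 12–15.
U+F2B6 → 3-byte form EF 8A B6 at offsets 16–18.
U+6F70 → 3-byte form E6 BD B0 at offsets 19–21.
U+9403 → 3-byte form E9 90 83 at offsets 22–24.
Offset 23 falls in char 7's range; it's byte 2 of E9 90 83 = 0x90.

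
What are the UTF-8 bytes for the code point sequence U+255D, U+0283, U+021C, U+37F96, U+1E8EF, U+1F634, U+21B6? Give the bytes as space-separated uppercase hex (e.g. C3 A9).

E2 95 9D CA 83 C8 9C F0 B7 BE 96 F0 9E A3 AF F0 9F 98 B4 E2 86 B6

U+255D: 3-byte form → E2 95 9D.
U+0283: 2-byte form → CA 83.
U+021C: 2-byte form → C8 9C.
U+37F96: 4-byte form → F0 B7 BE 96.
U+1E8EF: 4-byte form → F0 9E A3 AF.
U+1F634: 4-byte form → F0 9F 98 B4.
U+21B6: 3-byte form → E2 86 B6.
Concatenated (22 bytes): E2 95 9D CA 83 C8 9C F0 B7 BE 96 F0 9E A3 AF F0 9F 98 B4 E2 86 B6.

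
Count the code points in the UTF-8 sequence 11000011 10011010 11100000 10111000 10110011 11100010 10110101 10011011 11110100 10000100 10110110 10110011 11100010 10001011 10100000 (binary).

Byte at offset 0: 0xC3 = 11000011 → 2-byte char (#1). Advance 2.
Byte at offset 2: 0xE0 = 11100000 → 3-byte char (#2). Advance 3.
Byte at offset 5: 0xE2 = 11100010 → 3-byte char (#3). Advance 3.
Byte at offset 8: 0xF4 = 11110100 → 4-byte char (#4). Advance 4.
Byte at offset 12: 0xE2 = 11100010 → 3-byte char (#5). Advance 3.
Reached end at offset 15 after 5 code points.

5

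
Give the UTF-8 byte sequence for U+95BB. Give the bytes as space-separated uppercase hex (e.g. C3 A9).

U+95BB = 0x95BB = 38331 decimal. In range U+0800–U+FFFF → 3-byte form: 1110xxxx 10xxxxxx 10xxxxxx.
Binary (16 bits): 1001010110111011.
Split 4+6+6: 1001 | 010110 | 111011.
Byte 1: 11101001 = 0xE9.
Byte 2: 10010110 = 0x96.
Byte 3: 10111011 = 0xBB.

E9 96 BB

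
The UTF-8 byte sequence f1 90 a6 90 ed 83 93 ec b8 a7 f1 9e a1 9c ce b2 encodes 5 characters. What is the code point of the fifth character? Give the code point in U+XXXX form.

Offset 0: leading byte 0xF1 = 11110001 → 4-byte char #1 = F1 90 A6 90.
Offset 4: leading byte 0xED = 11101101 → 3-byte char #2 = ED 83 93.
Offset 7: leading byte 0xEC = 11101100 → 3-byte char #3 = EC B8 A7.
Offset 10: leading byte 0xF1 = 11110001 → 4-byte char #4 = F1 9E A1 9C.
Offset 14: leading byte 0xCE = 11001110 → 2-byte char #5 = CE B2.
Leading byte 0xCE = 11001110 matches 110xxxxx → 2-byte sequence.
Byte 1: 0xCE = 11001110, payload 01110 (5 bits).
Byte 2: 0xB2 = 10110010 (10xxxxxx ✓), payload 110010.
Concatenate: 01110110010 = 0x3B2 (11 bits → U+03B2).

U+03B2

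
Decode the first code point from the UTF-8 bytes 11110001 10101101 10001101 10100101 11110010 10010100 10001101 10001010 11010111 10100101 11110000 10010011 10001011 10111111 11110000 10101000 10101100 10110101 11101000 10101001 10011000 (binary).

U+6D365

Offset 0: leading byte 0xF1 = 11110001 → 4-byte char #1 = F1 AD 8D A5.
Leading byte 0xF1 = 11110001 matches 11110xxx → 4-byte sequence.
Byte 1: 0xF1 = 11110001, payload 001 (3 bits).
Byte 2: 0xAD = 10101101 (10xxxxxx ✓), payload 101101.
Byte 3: 0x8D = 10001101 (10xxxxxx ✓), payload 001101.
Byte 4: 0xA5 = 10100101 (10xxxxxx ✓), payload 100101.
Concatenate: 001101101001101100101 = 0x6D365 (21 bits → U+6D365).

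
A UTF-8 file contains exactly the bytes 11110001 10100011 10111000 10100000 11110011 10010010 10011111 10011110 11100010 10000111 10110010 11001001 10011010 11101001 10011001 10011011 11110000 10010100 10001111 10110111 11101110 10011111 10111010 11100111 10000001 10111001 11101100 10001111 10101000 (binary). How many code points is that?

9

Byte at offset 0: 0xF1 = 11110001 → 4-byte char (#1). Advance 4.
Byte at offset 4: 0xF3 = 11110011 → 4-byte char (#2). Advance 4.
Byte at offset 8: 0xE2 = 11100010 → 3-byte char (#3). Advance 3.
Byte at offset 11: 0xC9 = 11001001 → 2-byte char (#4). Advance 2.
Byte at offset 13: 0xE9 = 11101001 → 3-byte char (#5). Advance 3.
Byte at offset 16: 0xF0 = 11110000 → 4-byte char (#6). Advance 4.
Byte at offset 20: 0xEE = 11101110 → 3-byte char (#7). Advance 3.
Byte at offset 23: 0xE7 = 11100111 → 3-byte char (#8). Advance 3.
Byte at offset 26: 0xEC = 11101100 → 3-byte char (#9). Advance 3.
Reached end at offset 29 after 9 code points.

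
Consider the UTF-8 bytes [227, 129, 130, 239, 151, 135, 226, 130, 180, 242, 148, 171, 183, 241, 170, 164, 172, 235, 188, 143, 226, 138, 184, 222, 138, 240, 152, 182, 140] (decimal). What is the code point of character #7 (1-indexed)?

Offset 0: leading byte 0xE3 = 11100011 → 3-byte char #1 = E3 81 82.
Offset 3: leading byte 0xEF = 11101111 → 3-byte char #2 = EF 97 87.
Offset 6: leading byte 0xE2 = 11100010 → 3-byte char #3 = E2 82 B4.
Offset 9: leading byte 0xF2 = 11110010 → 4-byte char #4 = F2 94 AB B7.
Offset 13: leading byte 0xF1 = 11110001 → 4-byte char #5 = F1 AA A4 AC.
Offset 17: leading byte 0xEB = 11101011 → 3-byte char #6 = EB BC 8F.
Offset 20: leading byte 0xE2 = 11100010 → 3-byte char #7 = E2 8A B8.
Leading byte 0xE2 = 11100010 matches 1110xxxx → 3-byte sequence.
Byte 1: 0xE2 = 11100010, payload 0010 (4 bits).
Byte 2: 0x8A = 10001010 (10xxxxxx ✓), payload 001010.
Byte 3: 0xB8 = 10111000 (10xxxxxx ✓), payload 111000.
Concatenate: 0010001010111000 = 0x22B8 (16 bits → U+22B8).

U+22B8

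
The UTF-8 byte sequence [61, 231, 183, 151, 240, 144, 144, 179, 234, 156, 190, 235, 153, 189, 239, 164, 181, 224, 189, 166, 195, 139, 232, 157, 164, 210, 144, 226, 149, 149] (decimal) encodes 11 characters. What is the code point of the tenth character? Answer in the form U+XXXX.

Offset 0: leading byte 0x3D = 00111101 → 1-byte char #1 = 3D.
Offset 1: leading byte 0xE7 = 11100111 → 3-byte char #2 = E7 B7 97.
Offset 4: leading byte 0xF0 = 11110000 → 4-byte char #3 = F0 90 90 B3.
Offset 8: leading byte 0xEA = 11101010 → 3-byte char #4 = EA 9C BE.
Offset 11: leading byte 0xEB = 11101011 → 3-byte char #5 = EB 99 BD.
Offset 14: leading byte 0xEF = 11101111 → 3-byte char #6 = EF A4 B5.
Offset 17: leading byte 0xE0 = 11100000 → 3-byte char #7 = E0 BD A6.
Offset 20: leading byte 0xC3 = 11000011 → 2-byte char #8 = C3 8B.
Offset 22: leading byte 0xE8 = 11101000 → 3-byte char #9 = E8 9D A4.
Offset 25: leading byte 0xD2 = 11010010 → 2-byte char #10 = D2 90.
Leading byte 0xD2 = 11010010 matches 110xxxxx → 2-byte sequence.
Byte 1: 0xD2 = 11010010, payload 10010 (5 bits).
Byte 2: 0x90 = 10010000 (10xxxxxx ✓), payload 010000.
Concatenate: 10010010000 = 0x490 (11 bits → U+0490).

U+0490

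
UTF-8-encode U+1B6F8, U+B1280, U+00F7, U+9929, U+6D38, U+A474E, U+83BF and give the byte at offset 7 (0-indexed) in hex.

0x80

U+1B6F8 → 4-byte form F0 9B 9B B8 at offsets 0–3.
U+B1280 → 4-byte form F2 B1 8A 80 at offsets 4–7.
Offset 7 falls in char 2's range; it's byte 4 of F2 B1 8A 80 = 0x80.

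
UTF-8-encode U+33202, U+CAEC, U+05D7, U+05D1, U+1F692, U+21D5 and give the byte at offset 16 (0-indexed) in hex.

U+33202 → 4-byte form F0 B3 88 82 at offsets 0–3.
U+CAEC → 3-byte form EC AB AC at offsets 4–6.
U+05D7 → 2-byte form D7 97 at offsets 7–8.
U+05D1 → 2-byte form D7 91 at offsets 9–10.
U+1F692 → 4-byte form F0 9F 9A 92 at offsets 11–14.
U+21D5 → 3-byte form E2 87 95 at offsets 15–17.
Offset 16 falls in char 6's range; it's byte 2 of E2 87 95 = 0x87.

0x87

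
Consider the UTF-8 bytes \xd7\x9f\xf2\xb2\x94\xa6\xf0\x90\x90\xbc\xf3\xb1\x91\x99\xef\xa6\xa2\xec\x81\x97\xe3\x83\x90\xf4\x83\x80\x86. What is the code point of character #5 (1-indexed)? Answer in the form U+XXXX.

U+F9A2

Offset 0: leading byte 0xD7 = 11010111 → 2-byte char #1 = D7 9F.
Offset 2: leading byte 0xF2 = 11110010 → 4-byte char #2 = F2 B2 94 A6.
Offset 6: leading byte 0xF0 = 11110000 → 4-byte char #3 = F0 90 90 BC.
Offset 10: leading byte 0xF3 = 11110011 → 4-byte char #4 = F3 B1 91 99.
Offset 14: leading byte 0xEF = 11101111 → 3-byte char #5 = EF A6 A2.
Leading byte 0xEF = 11101111 matches 1110xxxx → 3-byte sequence.
Byte 1: 0xEF = 11101111, payload 1111 (4 bits).
Byte 2: 0xA6 = 10100110 (10xxxxxx ✓), payload 100110.
Byte 3: 0xA2 = 10100010 (10xxxxxx ✓), payload 100010.
Concatenate: 1111100110100010 = 0xF9A2 (16 bits → U+F9A2).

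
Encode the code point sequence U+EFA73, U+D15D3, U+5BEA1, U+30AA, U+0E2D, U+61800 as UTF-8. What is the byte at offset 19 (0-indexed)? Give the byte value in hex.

0xA1

U+EFA73 → 4-byte form F3 AF A9 B3 at offsets 0–3.
U+D15D3 → 4-byte form F3 91 97 93 at offsets 4–7.
U+5BEA1 → 4-byte form F1 9B BA A1 at offsets 8–11.
U+30AA → 3-byte form E3 82 AA at offsets 12–14.
U+0E2D → 3-byte form E0 B8 AD at offsets 15–17.
U+61800 → 4-byte form F1 A1 A0 80 at offsets 18–21.
Offset 19 falls in char 6's range; it's byte 2 of F1 A1 A0 80 = 0xA1.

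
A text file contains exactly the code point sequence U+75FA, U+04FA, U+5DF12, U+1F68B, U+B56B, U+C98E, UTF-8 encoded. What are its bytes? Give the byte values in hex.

U+75FA: 3-byte form → E7 97 BA.
U+04FA: 2-byte form → D3 BA.
U+5DF12: 4-byte form → F1 9D BC 92.
U+1F68B: 4-byte form → F0 9F 9A 8B.
U+B56B: 3-byte form → EB 95 AB.
U+C98E: 3-byte form → EC A6 8E.
Concatenated (19 bytes): E7 97 BA D3 BA F1 9D BC 92 F0 9F 9A 8B EB 95 AB EC A6 8E.

E7 97 BA D3 BA F1 9D BC 92 F0 9F 9A 8B EB 95 AB EC A6 8E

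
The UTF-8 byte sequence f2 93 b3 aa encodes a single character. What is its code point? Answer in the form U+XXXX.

Leading byte 0xF2 = 11110010 matches 11110xxx → 4-byte sequence.
Byte 1: 0xF2 = 11110010, payload 010 (3 bits).
Byte 2: 0x93 = 10010011 (10xxxxxx ✓), payload 010011.
Byte 3: 0xB3 = 10110011 (10xxxxxx ✓), payload 110011.
Byte 4: 0xAA = 10101010 (10xxxxxx ✓), payload 101010.
Concatenate: 010010011110011101010 = 0x93CEA (21 bits → U+93CEA).

U+93CEA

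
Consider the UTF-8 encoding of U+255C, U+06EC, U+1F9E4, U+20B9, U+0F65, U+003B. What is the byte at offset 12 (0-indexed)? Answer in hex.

0xE0

U+255C → 3-byte form E2 95 9C at offsets 0–2.
U+06EC → 2-byte form DB AC at offsets 3–4.
U+1F9E4 → 4-byte form F0 9F A7 A4 at offsets 5–8.
U+20B9 → 3-byte form E2 82 B9 at offsets 9–11.
U+0F65 → 3-byte form E0 BD A5 at offsets 12–14.
Offset 12 falls in char 5's range; it's byte 1 of E0 BD A5 = 0xE0.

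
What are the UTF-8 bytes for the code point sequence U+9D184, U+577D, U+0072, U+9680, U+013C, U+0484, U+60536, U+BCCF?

U+9D184: 4-byte form → F2 9D 86 84.
U+577D: 3-byte form → E5 9D BD.
U+0072: 1-byte form → 72.
U+9680: 3-byte form → E9 9A 80.
U+013C: 2-byte form → C4 BC.
U+0484: 2-byte form → D2 84.
U+60536: 4-byte form → F1 A0 94 B6.
U+BCCF: 3-byte form → EB B3 8F.
Concatenated (22 bytes): F2 9D 86 84 E5 9D BD 72 E9 9A 80 C4 BC D2 84 F1 A0 94 B6 EB B3 8F.

F2 9D 86 84 E5 9D BD 72 E9 9A 80 C4 BC D2 84 F1 A0 94 B6 EB B3 8F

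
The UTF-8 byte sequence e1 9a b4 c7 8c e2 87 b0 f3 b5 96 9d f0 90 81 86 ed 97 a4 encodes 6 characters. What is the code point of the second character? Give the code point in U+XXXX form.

Offset 0: leading byte 0xE1 = 11100001 → 3-byte char #1 = E1 9A B4.
Offset 3: leading byte 0xC7 = 11000111 → 2-byte char #2 = C7 8C.
Leading byte 0xC7 = 11000111 matches 110xxxxx → 2-byte sequence.
Byte 1: 0xC7 = 11000111, payload 00111 (5 bits).
Byte 2: 0x8C = 10001100 (10xxxxxx ✓), payload 001100.
Concatenate: 00111001100 = 0x1CC (11 bits → U+01CC).

U+01CC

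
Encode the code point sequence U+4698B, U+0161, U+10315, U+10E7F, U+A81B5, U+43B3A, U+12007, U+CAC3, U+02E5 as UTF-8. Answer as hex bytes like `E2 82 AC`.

U+4698B: 4-byte form → F1 86 A6 8B.
U+0161: 2-byte form → C5 A1.
U+10315: 4-byte form → F0 90 8C 95.
U+10E7F: 4-byte form → F0 90 B9 BF.
U+A81B5: 4-byte form → F2 A8 86 B5.
U+43B3A: 4-byte form → F1 83 AC BA.
U+12007: 4-byte form → F0 92 80 87.
U+CAC3: 3-byte form → EC AB 83.
U+02E5: 2-byte form → CB A5.
Concatenated (31 bytes): F1 86 A6 8B C5 A1 F0 90 8C 95 F0 90 B9 BF F2 A8 86 B5 F1 83 AC BA F0 92 80 87 EC AB 83 CB A5.

F1 86 A6 8B C5 A1 F0 90 8C 95 F0 90 B9 BF F2 A8 86 B5 F1 83 AC BA F0 92 80 87 EC AB 83 CB A5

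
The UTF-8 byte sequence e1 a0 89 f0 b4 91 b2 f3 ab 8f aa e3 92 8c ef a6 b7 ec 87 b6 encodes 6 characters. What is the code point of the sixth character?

U+C1F6

Offset 0: leading byte 0xE1 = 11100001 → 3-byte char #1 = E1 A0 89.
Offset 3: leading byte 0xF0 = 11110000 → 4-byte char #2 = F0 B4 91 B2.
Offset 7: leading byte 0xF3 = 11110011 → 4-byte char #3 = F3 AB 8F AA.
Offset 11: leading byte 0xE3 = 11100011 → 3-byte char #4 = E3 92 8C.
Offset 14: leading byte 0xEF = 11101111 → 3-byte char #5 = EF A6 B7.
Offset 17: leading byte 0xEC = 11101100 → 3-byte char #6 = EC 87 B6.
Leading byte 0xEC = 11101100 matches 1110xxxx → 3-byte sequence.
Byte 1: 0xEC = 11101100, payload 1100 (4 bits).
Byte 2: 0x87 = 10000111 (10xxxxxx ✓), payload 000111.
Byte 3: 0xB6 = 10110110 (10xxxxxx ✓), payload 110110.
Concatenate: 1100000111110110 = 0xC1F6 (16 bits → U+C1F6).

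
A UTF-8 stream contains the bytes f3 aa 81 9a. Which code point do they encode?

Leading byte 0xF3 = 11110011 matches 11110xxx → 4-byte sequence.
Byte 1: 0xF3 = 11110011, payload 011 (3 bits).
Byte 2: 0xAA = 10101010 (10xxxxxx ✓), payload 101010.
Byte 3: 0x81 = 10000001 (10xxxxxx ✓), payload 000001.
Byte 4: 0x9A = 10011010 (10xxxxxx ✓), payload 011010.
Concatenate: 011101010000001011010 = 0xEA05A (21 bits → U+EA05A).

U+EA05A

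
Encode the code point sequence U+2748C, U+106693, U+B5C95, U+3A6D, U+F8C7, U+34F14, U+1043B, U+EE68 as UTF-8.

F0 A7 92 8C F4 86 9A 93 F2 B5 B2 95 E3 A9 AD EF A3 87 F0 B4 BC 94 F0 90 90 BB EE B9 A8

U+2748C: 4-byte form → F0 A7 92 8C.
U+106693: 4-byte form → F4 86 9A 93.
U+B5C95: 4-byte form → F2 B5 B2 95.
U+3A6D: 3-byte form → E3 A9 AD.
U+F8C7: 3-byte form → EF A3 87.
U+34F14: 4-byte form → F0 B4 BC 94.
U+1043B: 4-byte form → F0 90 90 BB.
U+EE68: 3-byte form → EE B9 A8.
Concatenated (29 bytes): F0 A7 92 8C F4 86 9A 93 F2 B5 B2 95 E3 A9 AD EF A3 87 F0 B4 BC 94 F0 90 90 BB EE B9 A8.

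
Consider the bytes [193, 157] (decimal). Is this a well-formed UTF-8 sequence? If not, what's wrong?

Leading byte 0xC1 = 11000001 → 2-byte form.
Continuation bytes all match 10xxxxxx. Payload decodes to 0x5D.
But 0x5D < 0x80, the minimum for a 2-byte sequence — this is an overlong encoding.

invalid (overlong encoding)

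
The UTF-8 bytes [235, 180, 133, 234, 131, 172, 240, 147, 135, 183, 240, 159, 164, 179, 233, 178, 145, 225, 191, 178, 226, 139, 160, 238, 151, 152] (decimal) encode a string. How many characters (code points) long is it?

8

Byte at offset 0: 0xEB = 11101011 → 3-byte char (#1). Advance 3.
Byte at offset 3: 0xEA = 11101010 → 3-byte char (#2). Advance 3.
Byte at offset 6: 0xF0 = 11110000 → 4-byte char (#3). Advance 4.
Byte at offset 10: 0xF0 = 11110000 → 4-byte char (#4). Advance 4.
Byte at offset 14: 0xE9 = 11101001 → 3-byte char (#5). Advance 3.
Byte at offset 17: 0xE1 = 11100001 → 3-byte char (#6). Advance 3.
Byte at offset 20: 0xE2 = 11100010 → 3-byte char (#7). Advance 3.
Byte at offset 23: 0xEE = 11101110 → 3-byte char (#8). Advance 3.
Reached end at offset 26 after 8 code points.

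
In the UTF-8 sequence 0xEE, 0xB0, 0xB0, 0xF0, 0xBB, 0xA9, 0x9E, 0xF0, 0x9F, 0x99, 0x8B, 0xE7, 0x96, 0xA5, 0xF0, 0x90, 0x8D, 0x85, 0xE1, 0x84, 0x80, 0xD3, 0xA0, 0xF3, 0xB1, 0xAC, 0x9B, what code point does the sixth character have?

U+1100

Offset 0: leading byte 0xEE = 11101110 → 3-byte char #1 = EE B0 B0.
Offset 3: leading byte 0xF0 = 11110000 → 4-byte char #2 = F0 BB A9 9E.
Offset 7: leading byte 0xF0 = 11110000 → 4-byte char #3 = F0 9F 99 8B.
Offset 11: leading byte 0xE7 = 11100111 → 3-byte char #4 = E7 96 A5.
Offset 14: leading byte 0xF0 = 11110000 → 4-byte char #5 = F0 90 8D 85.
Offset 18: leading byte 0xE1 = 11100001 → 3-byte char #6 = E1 84 80.
Leading byte 0xE1 = 11100001 matches 1110xxxx → 3-byte sequence.
Byte 1: 0xE1 = 11100001, payload 0001 (4 bits).
Byte 2: 0x84 = 10000100 (10xxxxxx ✓), payload 000100.
Byte 3: 0x80 = 10000000 (10xxxxxx ✓), payload 000000.
Concatenate: 0001000100000000 = 0x1100 (16 bits → U+1100).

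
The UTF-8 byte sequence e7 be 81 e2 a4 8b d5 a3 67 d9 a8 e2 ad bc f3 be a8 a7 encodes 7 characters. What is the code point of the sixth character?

Offset 0: leading byte 0xE7 = 11100111 → 3-byte char #1 = E7 BE 81.
Offset 3: leading byte 0xE2 = 11100010 → 3-byte char #2 = E2 A4 8B.
Offset 6: leading byte 0xD5 = 11010101 → 2-byte char #3 = D5 A3.
Offset 8: leading byte 0x67 = 01100111 → 1-byte char #4 = 67.
Offset 9: leading byte 0xD9 = 11011001 → 2-byte char #5 = D9 A8.
Offset 11: leading byte 0xE2 = 11100010 → 3-byte char #6 = E2 AD BC.
Leading byte 0xE2 = 11100010 matches 1110xxxx → 3-byte sequence.
Byte 1: 0xE2 = 11100010, payload 0010 (4 bits).
Byte 2: 0xAD = 10101101 (10xxxxxx ✓), payload 101101.
Byte 3: 0xBC = 10111100 (10xxxxxx ✓), payload 111100.
Concatenate: 0010101101111100 = 0x2B7C (16 bits → U+2B7C).

U+2B7C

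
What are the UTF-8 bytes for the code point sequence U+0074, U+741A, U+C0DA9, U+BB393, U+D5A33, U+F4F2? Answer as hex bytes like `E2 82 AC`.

U+0074: 1-byte form → 74.
U+741A: 3-byte form → E7 90 9A.
U+C0DA9: 4-byte form → F3 80 B6 A9.
U+BB393: 4-byte form → F2 BB 8E 93.
U+D5A33: 4-byte form → F3 95 A8 B3.
U+F4F2: 3-byte form → EF 93 B2.
Concatenated (19 bytes): 74 E7 90 9A F3 80 B6 A9 F2 BB 8E 93 F3 95 A8 B3 EF 93 B2.

74 E7 90 9A F3 80 B6 A9 F2 BB 8E 93 F3 95 A8 B3 EF 93 B2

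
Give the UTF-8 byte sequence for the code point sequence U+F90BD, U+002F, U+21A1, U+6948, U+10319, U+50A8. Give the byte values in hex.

U+F90BD: 4-byte form → F3 B9 82 BD.
U+002F: 1-byte form → 2F.
U+21A1: 3-byte form → E2 86 A1.
U+6948: 3-byte form → E6 A5 88.
U+10319: 4-byte form → F0 90 8C 99.
U+50A8: 3-byte form → E5 82 A8.
Concatenated (18 bytes): F3 B9 82 BD 2F E2 86 A1 E6 A5 88 F0 90 8C 99 E5 82 A8.

F3 B9 82 BD 2F E2 86 A1 E6 A5 88 F0 90 8C 99 E5 82 A8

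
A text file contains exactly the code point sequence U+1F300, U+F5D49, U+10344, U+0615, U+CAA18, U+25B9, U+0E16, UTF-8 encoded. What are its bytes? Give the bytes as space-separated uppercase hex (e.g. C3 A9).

F0 9F 8C 80 F3 B5 B5 89 F0 90 8D 84 D8 95 F3 8A A8 98 E2 96 B9 E0 B8 96

U+1F300: 4-byte form → F0 9F 8C 80.
U+F5D49: 4-byte form → F3 B5 B5 89.
U+10344: 4-byte form → F0 90 8D 84.
U+0615: 2-byte form → D8 95.
U+CAA18: 4-byte form → F3 8A A8 98.
U+25B9: 3-byte form → E2 96 B9.
U+0E16: 3-byte form → E0 B8 96.
Concatenated (24 bytes): F0 9F 8C 80 F3 B5 B5 89 F0 90 8D 84 D8 95 F3 8A A8 98 E2 96 B9 E0 B8 96.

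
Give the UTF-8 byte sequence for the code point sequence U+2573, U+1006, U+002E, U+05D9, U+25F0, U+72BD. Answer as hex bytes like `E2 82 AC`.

E2 95 B3 E1 80 86 2E D7 99 E2 97 B0 E7 8A BD

U+2573: 3-byte form → E2 95 B3.
U+1006: 3-byte form → E1 80 86.
U+002E: 1-byte form → 2E.
U+05D9: 2-byte form → D7 99.
U+25F0: 3-byte form → E2 97 B0.
U+72BD: 3-byte form → E7 8A BD.
Concatenated (15 bytes): E2 95 B3 E1 80 86 2E D7 99 E2 97 B0 E7 8A BD.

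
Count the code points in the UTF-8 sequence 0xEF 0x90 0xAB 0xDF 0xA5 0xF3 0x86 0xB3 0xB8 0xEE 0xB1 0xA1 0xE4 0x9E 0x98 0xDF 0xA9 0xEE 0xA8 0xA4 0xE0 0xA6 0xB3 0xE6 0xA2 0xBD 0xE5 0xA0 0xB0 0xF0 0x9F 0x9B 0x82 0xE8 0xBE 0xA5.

Byte at offset 0: 0xEF = 11101111 → 3-byte char (#1). Advance 3.
Byte at offset 3: 0xDF = 11011111 → 2-byte char (#2). Advance 2.
Byte at offset 5: 0xF3 = 11110011 → 4-byte char (#3). Advance 4.
Byte at offset 9: 0xEE = 11101110 → 3-byte char (#4). Advance 3.
Byte at offset 12: 0xE4 = 11100100 → 3-byte char (#5). Advance 3.
Byte at offset 15: 0xDF = 11011111 → 2-byte char (#6). Advance 2.
Byte at offset 17: 0xEE = 11101110 → 3-byte char (#7). Advance 3.
Byte at offset 20: 0xE0 = 11100000 → 3-byte char (#8). Advance 3.
Byte at offset 23: 0xE6 = 11100110 → 3-byte char (#9). Advance 3.
Byte at offset 26: 0xE5 = 11100101 → 3-byte char (#10). Advance 3.
Byte at offset 29: 0xF0 = 11110000 → 4-byte char (#11). Advance 4.
Byte at offset 33: 0xE8 = 11101000 → 3-byte char (#12). Advance 3.
Reached end at offset 36 after 12 code points.

12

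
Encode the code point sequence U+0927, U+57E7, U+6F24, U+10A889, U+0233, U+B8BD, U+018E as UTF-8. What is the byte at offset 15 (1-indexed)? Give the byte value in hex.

0xB3

1-indexed offset 15 is 0-indexed offset 14.
U+0927 → 3-byte form E0 A4 A7 at offsets 0–2.
U+57E7 → 3-byte form E5 9F A7 at offsets 3–5.
U+6F24 → 3-byte form E6 BC A4 at offsets 6–8.
U+10A889 → 4-byte form F4 8A A2 89 at offsets 9–12.
U+0233 → 2-byte form C8 B3 at offsets 13–14.
Offset 14 falls in char 5's range; it's byte 2 of C8 B3 = 0xB3.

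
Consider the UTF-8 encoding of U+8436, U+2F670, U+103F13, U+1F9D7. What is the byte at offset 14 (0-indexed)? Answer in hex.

0x97

U+8436 → 3-byte form E8 90 B6 at offsets 0–2.
U+2F670 → 4-byte form F0 AF 99 B0 at offsets 3–6.
U+103F13 → 4-byte form F4 83 BC 93 at offsets 7–10.
U+1F9D7 → 4-byte form F0 9F A7 97 at offsets 11–14.
Offset 14 falls in char 4's range; it's byte 4 of F0 9F A7 97 = 0x97.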